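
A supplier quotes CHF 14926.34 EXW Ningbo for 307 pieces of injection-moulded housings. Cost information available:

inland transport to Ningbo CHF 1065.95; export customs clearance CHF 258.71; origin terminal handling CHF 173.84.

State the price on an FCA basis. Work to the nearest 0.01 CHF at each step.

FCA price: CHF 16251.00

Not relevant to the conversion: origin terminal — on the buyer under both terms; not part of either seller's price.
From EXW to FCA, the seller additionally bears: inland to port, export clearance.
FCA price = 14926.34 + 1065.95 + 258.71 = 16251.00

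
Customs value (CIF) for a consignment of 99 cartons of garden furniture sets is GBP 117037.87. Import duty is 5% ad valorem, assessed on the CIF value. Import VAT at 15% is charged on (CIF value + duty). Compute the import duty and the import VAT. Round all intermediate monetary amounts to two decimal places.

Import duty: GBP 5851.89; import VAT: GBP 18433.46

Import duty = 117037.87 × 5% = 5851.89
VAT base = CIF + duty = 117037.87 + 5851.89 = 122889.76
Import VAT = 122889.76 × 15% = 18433.46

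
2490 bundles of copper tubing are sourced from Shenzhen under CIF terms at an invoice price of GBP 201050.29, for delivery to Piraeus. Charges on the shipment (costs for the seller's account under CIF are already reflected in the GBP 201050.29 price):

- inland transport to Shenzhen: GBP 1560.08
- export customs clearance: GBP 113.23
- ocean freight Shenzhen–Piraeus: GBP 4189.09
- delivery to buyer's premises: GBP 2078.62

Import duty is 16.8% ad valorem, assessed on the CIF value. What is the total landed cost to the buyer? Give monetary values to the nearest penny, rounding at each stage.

CIF: the seller pays costs through ocean freight and marine insurance to the destination port.
Already in the invoice (seller's account under CIF): inland to port, export clearance, freight — exclude.
The CIF price already equals the CIF value: 201050.29
Import duty = 201050.29 × 16.8% = 33776.45
Buyer bears: delivery 2078.62 + duty 33776.45 = 35855.07
Landed cost = invoice 201050.29 + 35855.07 = 236905.36

Total landed cost: GBP 236905.36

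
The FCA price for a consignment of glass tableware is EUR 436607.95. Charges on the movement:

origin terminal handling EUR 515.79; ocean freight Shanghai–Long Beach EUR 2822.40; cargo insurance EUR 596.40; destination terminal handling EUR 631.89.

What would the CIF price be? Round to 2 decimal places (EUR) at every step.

CIF price: EUR 440542.54

Not relevant to the conversion: destination terminal — on the buyer under both terms; not part of either seller's price.
From FCA to CIF, the seller additionally bears: origin terminal, freight, insurance.
CIF price = 436607.95 + 515.79 + 2822.40 + 596.40 = 440542.54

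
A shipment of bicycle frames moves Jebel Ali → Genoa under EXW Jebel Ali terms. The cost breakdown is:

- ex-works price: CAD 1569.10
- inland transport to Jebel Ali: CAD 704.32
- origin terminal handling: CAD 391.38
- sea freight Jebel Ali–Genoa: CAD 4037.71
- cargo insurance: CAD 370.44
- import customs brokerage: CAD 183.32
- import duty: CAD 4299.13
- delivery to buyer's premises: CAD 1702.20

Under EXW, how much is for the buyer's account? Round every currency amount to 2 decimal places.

EXW: the seller makes goods available at their premises; the buyer bears all onward costs.
Seller's account: goods 1569.10 = 1569.10
Buyer's account: inland to port 704.32 + origin terminal 391.38 + freight 4037.71 + insurance 370.44 + brokerage 183.32 + duty 4299.13 + delivery 1702.20 = 11688.50

Buyer's account: CAD 11688.50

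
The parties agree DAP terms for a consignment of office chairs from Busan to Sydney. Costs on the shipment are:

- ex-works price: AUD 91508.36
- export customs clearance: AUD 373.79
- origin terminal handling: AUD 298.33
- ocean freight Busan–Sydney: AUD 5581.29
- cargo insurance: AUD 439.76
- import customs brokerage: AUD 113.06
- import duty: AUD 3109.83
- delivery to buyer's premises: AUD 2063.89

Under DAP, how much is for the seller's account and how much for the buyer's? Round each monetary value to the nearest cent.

Seller: AUD 100265.42; buyer: AUD 3222.89

DAP: the seller bears all costs to the named destination except import duty and clearance.
Seller's account: goods 91508.36 + export clearance 373.79 + origin terminal 298.33 + freight 5581.29 + insurance 439.76 + delivery 2063.89 = 100265.42
Buyer's account: brokerage 113.06 + duty 3109.83 = 3222.89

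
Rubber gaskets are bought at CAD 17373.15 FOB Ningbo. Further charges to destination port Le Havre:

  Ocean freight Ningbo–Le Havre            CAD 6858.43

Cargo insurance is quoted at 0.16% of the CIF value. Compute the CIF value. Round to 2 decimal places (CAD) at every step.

CIF value: CAD 24270.41

Let C be the CIF value. C = FOB price + freight + 0.16% × C
C − 0.16% × C = 17373.15 + 6858.43
0.9984 × C = 24231.58
C = 24231.58 / 0.9984 = 24270.41
Insurance premium = 0.16% × 24270.41 = 38.83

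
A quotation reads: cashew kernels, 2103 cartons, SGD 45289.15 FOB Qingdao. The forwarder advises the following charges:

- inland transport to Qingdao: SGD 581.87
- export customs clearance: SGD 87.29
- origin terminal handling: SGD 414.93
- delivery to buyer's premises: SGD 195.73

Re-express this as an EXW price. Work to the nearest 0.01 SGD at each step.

Not relevant to the conversion: delivery — on the buyer under both terms; not part of either seller's price.
From FOB to EXW, the seller no longer bears: inland to port, export clearance, origin terminal.
EXW price = 45289.15 − 581.87 − 87.29 − 414.93 = 44205.06

EXW price: SGD 44205.06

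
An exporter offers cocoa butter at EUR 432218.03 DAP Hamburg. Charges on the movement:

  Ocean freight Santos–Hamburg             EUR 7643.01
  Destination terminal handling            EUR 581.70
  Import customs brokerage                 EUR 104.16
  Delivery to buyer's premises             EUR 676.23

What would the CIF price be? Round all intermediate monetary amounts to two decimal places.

Not relevant to the conversion: freight — on the seller under both DAP and CIF; already in the DAP price and stays in the CIF price. brokerage — on the buyer under both terms; not part of either seller's price.
From DAP to CIF, the seller no longer bears: destination terminal, delivery.
CIF price = 432218.03 − 581.70 − 676.23 = 430960.10

CIF price: EUR 430960.10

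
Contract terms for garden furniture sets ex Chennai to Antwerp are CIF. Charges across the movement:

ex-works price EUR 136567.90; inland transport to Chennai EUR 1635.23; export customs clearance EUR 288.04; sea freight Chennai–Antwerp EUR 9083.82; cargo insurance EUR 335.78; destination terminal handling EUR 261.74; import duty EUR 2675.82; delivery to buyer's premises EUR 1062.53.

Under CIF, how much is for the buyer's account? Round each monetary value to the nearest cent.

Buyer's account: EUR 4000.09

CIF: the seller pays costs through ocean freight and marine insurance to the destination port.
Seller's account: goods 136567.90 + inland to port 1635.23 + export clearance 288.04 + freight 9083.82 + insurance 335.78 = 147910.77
Buyer's account: destination terminal 261.74 + duty 2675.82 + delivery 1062.53 = 4000.09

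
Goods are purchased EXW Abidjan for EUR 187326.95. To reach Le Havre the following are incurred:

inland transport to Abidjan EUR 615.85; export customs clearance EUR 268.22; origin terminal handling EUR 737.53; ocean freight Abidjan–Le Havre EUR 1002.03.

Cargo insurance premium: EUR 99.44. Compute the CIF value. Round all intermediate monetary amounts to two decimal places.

CIF = EXW price + pre-shipment costs + freight + insurance
CIF = 187326.95 + 615.85 + 268.22 + 737.53 + 1002.03 + 99.44 = 190050.02

CIF value: EUR 190050.02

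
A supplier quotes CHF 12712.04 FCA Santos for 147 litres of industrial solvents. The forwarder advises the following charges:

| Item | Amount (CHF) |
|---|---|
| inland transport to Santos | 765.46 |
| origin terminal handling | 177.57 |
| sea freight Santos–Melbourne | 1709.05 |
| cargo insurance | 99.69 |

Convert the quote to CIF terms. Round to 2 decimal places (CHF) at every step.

CIF price: CHF 14698.35

Not relevant to the conversion: inland to port — on the seller under both FCA and CIF; already in the FCA price and stays in the CIF price.
From FCA to CIF, the seller additionally bears: origin terminal, freight, insurance.
CIF price = 12712.04 + 177.57 + 1709.05 + 99.69 = 14698.35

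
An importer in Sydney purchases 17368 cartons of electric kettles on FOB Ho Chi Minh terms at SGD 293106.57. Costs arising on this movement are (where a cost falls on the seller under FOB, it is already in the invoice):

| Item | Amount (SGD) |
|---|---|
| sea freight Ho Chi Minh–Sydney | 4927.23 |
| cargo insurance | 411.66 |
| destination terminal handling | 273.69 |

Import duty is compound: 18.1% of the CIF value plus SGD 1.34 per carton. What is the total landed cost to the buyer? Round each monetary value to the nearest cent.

Total landed cost: SGD 376010.90

FOB: the seller bears costs until goods are on board at the origin port; the buyer bears freight, insurance and all costs thereafter.
CIF value = FOB price + freight + insurance = 293106.57 + 4927.23 + 411.66 = 298445.46
Ad valorem component: 298445.46 × 18.1% = 54018.63
Specific component: 17368 × 1.34 = 23273.12
Import duty = 54018.63 + 23273.12 = 77291.75
Buyer bears: freight 4927.23 + insurance 411.66 + destination terminal 273.69 + duty 77291.75 = 82904.33
Landed cost = invoice 293106.57 + 82904.33 = 376010.90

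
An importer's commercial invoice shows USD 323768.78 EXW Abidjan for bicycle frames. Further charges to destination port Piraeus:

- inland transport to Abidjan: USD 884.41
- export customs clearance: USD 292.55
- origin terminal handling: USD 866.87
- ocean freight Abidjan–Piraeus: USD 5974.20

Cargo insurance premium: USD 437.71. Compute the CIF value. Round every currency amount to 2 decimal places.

CIF = EXW price + pre-shipment costs + freight + insurance
CIF = 323768.78 + 884.41 + 292.55 + 866.87 + 5974.20 + 437.71 = 332224.52

CIF value: USD 332224.52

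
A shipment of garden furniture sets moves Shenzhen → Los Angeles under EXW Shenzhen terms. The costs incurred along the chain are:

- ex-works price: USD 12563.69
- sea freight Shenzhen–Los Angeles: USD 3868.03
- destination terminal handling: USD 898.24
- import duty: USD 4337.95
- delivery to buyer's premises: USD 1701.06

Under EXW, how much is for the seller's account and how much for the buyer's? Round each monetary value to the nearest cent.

Seller: USD 12563.69; buyer: USD 10805.28

EXW: the seller makes goods available at their premises; the buyer bears all onward costs.
Seller's account: goods 12563.69 = 12563.69
Buyer's account: freight 3868.03 + destination terminal 898.24 + duty 4337.95 + delivery 1701.06 = 10805.28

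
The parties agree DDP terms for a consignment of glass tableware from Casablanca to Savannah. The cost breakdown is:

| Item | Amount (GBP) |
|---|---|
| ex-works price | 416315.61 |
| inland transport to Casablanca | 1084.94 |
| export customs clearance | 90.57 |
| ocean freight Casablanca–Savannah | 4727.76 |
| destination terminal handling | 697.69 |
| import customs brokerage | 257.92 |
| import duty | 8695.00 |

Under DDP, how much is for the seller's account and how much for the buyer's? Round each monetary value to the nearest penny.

DDP: the seller bears all costs including import duty.
Seller's account: goods 416315.61 + inland to port 1084.94 + export clearance 90.57 + freight 4727.76 + destination terminal 697.69 + brokerage 257.92 + duty 8695.00 = 431869.49
Buyer's account: 0.00

Seller: GBP 431869.49; buyer: GBP 0.00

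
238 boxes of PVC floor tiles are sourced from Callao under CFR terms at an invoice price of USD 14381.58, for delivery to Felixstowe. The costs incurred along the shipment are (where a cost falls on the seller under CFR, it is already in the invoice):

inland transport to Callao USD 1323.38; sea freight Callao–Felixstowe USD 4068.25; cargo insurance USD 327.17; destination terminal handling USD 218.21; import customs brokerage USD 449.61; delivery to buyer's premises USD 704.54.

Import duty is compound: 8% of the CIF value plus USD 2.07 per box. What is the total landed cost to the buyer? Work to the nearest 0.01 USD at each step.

CFR: the seller pays costs through ocean freight to the destination port, but not insurance.
Already in the invoice (seller's account under CFR): inland to port, freight — exclude.
CIF value = CFR price + insurance = 14381.58 + 327.17 = 14708.75
Ad valorem component: 14708.75 × 8% = 1176.70
Specific component: 238 × 2.07 = 492.66
Import duty = 1176.70 + 492.66 = 1669.36
Buyer bears: insurance 327.17 + destination terminal 218.21 + brokerage 449.61 + delivery 704.54 + duty 1669.36 = 3368.89
Landed cost = invoice 14381.58 + 3368.89 = 17750.47

Total landed cost: USD 17750.47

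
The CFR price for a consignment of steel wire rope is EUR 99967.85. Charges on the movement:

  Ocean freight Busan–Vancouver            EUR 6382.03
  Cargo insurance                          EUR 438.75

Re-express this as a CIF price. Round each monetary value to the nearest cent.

Not relevant to the conversion: freight — on the seller under both CFR and CIF; already in the CFR price and stays in the CIF price.
From CFR to CIF, the seller additionally bears: insurance.
CIF price = 99967.85 + 438.75 = 100406.60

CIF price: EUR 100406.60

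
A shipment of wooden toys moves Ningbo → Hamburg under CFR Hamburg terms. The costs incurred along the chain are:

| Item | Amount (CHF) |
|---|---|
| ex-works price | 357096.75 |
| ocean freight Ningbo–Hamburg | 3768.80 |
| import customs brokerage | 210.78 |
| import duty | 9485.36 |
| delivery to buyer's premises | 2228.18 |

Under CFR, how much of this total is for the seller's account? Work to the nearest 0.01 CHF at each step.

Seller's account: CHF 360865.55

CFR: the seller pays costs through ocean freight to the destination port, but not insurance.
Seller's account: goods 357096.75 + freight 3768.80 = 360865.55
Buyer's account: brokerage 210.78 + duty 9485.36 + delivery 2228.18 = 11924.32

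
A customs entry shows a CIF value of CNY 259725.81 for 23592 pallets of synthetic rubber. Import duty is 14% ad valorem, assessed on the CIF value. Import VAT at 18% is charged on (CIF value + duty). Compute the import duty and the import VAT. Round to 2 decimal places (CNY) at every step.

Import duty = 259725.81 × 14% = 36361.61
VAT base = CIF + duty = 259725.81 + 36361.61 = 296087.42
Import VAT = 296087.42 × 18% = 53295.74

Import duty: CNY 36361.61; import VAT: CNY 53295.74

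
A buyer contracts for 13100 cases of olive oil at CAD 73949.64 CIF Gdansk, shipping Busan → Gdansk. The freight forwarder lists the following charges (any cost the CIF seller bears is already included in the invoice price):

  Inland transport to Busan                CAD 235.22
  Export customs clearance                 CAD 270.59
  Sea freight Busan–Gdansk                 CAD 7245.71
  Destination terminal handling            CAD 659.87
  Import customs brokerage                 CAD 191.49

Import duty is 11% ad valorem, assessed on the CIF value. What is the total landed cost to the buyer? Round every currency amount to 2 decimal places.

Total landed cost: CAD 82935.46

CIF: the seller pays costs through ocean freight and marine insurance to the destination port.
Already in the invoice (seller's account under CIF): inland to port, export clearance, freight — exclude.
The CIF price already equals the CIF value: 73949.64
Import duty = 73949.64 × 11% = 8134.46
Buyer bears: destination terminal 659.87 + brokerage 191.49 + duty 8134.46 = 8985.82
Landed cost = invoice 73949.64 + 8985.82 = 82935.46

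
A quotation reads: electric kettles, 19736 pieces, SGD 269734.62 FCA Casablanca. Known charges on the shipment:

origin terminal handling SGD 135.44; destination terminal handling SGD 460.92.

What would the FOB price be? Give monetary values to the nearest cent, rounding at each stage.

FOB price: SGD 269870.06

Not relevant to the conversion: destination terminal — on the buyer under both terms; not part of either seller's price.
From FCA to FOB, the seller additionally bears: origin terminal.
FOB price = 269734.62 + 135.44 = 269870.06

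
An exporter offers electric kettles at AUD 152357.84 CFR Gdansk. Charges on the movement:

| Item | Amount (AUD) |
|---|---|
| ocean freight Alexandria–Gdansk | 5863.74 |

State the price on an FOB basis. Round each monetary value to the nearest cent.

From CFR to FOB, the seller no longer bears: freight.
FOB price = 152357.84 − 5863.74 = 146494.10

FOB price: AUD 146494.10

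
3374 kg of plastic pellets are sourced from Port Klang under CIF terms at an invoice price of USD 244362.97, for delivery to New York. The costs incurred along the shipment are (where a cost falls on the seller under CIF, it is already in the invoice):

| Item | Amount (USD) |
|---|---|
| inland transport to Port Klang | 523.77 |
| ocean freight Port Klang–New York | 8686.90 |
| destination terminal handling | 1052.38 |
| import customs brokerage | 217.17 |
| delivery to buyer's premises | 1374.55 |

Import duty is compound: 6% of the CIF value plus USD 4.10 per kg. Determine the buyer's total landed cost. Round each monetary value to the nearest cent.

CIF: the seller pays costs through ocean freight and marine insurance to the destination port.
Already in the invoice (seller's account under CIF): inland to port, freight — exclude.
The CIF price already equals the CIF value: 244362.97
Ad valorem component: 244362.97 × 6% = 14661.78
Specific component: 3374 × 4.10 = 13833.40
Import duty = 14661.78 + 13833.40 = 28495.18
Buyer bears: destination terminal 1052.38 + brokerage 217.17 + delivery 1374.55 + duty 28495.18 = 31139.28
Landed cost = invoice 244362.97 + 31139.28 = 275502.25

Total landed cost: USD 275502.25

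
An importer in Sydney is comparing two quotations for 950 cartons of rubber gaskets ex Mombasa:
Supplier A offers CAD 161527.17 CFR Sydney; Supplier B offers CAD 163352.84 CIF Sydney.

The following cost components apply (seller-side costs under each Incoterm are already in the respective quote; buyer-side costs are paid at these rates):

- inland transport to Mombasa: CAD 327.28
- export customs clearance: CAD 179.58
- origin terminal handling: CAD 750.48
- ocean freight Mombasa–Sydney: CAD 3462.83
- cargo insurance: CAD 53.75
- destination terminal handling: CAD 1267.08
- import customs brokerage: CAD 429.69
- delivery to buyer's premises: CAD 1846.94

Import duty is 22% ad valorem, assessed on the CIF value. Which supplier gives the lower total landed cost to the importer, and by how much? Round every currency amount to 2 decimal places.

Supplier A (CFR):
CIF value = CFR price + insurance = 161527.17 + 53.75 = 161580.92
Import duty = 161580.92 × 22% = 35547.80
Buyer bears (A): 53.75 + 1267.08 + 429.69 + 1846.94 = 3597.46
Landed cost (A) = invoice 161527.17 + 3597.46 + duty 35547.80 = 200672.43
Supplier B (CIF):
The CIF price already equals the CIF value: 163352.84
Import duty = 163352.84 × 22% = 35937.62
Buyer bears (B): 1267.08 + 429.69 + 1846.94 = 3543.71
Landed cost (B) = invoice 163352.84 + 3543.71 + duty 35937.62 = 202834.17
Difference = |200672.43 − 202834.17| = 2161.74

Supplier A is cheaper by CAD 2161.74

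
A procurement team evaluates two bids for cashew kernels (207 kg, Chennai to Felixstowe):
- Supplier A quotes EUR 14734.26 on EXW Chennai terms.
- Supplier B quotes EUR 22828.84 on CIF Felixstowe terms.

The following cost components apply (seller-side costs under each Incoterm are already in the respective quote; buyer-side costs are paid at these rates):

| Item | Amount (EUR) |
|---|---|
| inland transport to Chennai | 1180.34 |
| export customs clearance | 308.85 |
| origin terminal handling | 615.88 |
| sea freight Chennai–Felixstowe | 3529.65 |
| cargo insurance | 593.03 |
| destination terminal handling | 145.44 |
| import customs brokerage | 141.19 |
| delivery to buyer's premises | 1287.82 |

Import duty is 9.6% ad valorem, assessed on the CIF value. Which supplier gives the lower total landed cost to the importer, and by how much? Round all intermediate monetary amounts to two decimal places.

Supplier A (EXW):
CIF value = EXW price + inland to port + export clearance + origin terminal + freight + insurance = 14734.26 + 1180.34 + 308.85 + 615.88 + 3529.65 + 593.03 = 20962.01
Import duty = 20962.01 × 9.6% = 2012.35
Buyer bears (A): 1180.34 + 308.85 + 615.88 + 3529.65 + 593.03 + 145.44 + 141.19 + 1287.82 = 7802.20
Landed cost (A) = invoice 14734.26 + 7802.20 + duty 2012.35 = 24548.81
Supplier B (CIF):
The CIF price already equals the CIF value: 22828.84
Import duty = 22828.84 × 9.6% = 2191.57
Buyer bears (B): 145.44 + 141.19 + 1287.82 = 1574.45
Landed cost (B) = invoice 22828.84 + 1574.45 + duty 2191.57 = 26594.86
Difference = |24548.81 − 26594.86| = 2046.05

Supplier A is cheaper by EUR 2046.05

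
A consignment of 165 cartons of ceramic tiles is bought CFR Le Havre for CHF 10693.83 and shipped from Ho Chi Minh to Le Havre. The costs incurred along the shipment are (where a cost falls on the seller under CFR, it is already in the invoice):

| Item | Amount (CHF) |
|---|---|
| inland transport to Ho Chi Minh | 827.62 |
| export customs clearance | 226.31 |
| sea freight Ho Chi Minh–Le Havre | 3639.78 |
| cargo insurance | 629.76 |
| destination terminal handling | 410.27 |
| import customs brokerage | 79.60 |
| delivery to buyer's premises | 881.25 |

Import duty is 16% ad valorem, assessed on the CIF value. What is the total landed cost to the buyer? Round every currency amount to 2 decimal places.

CFR: the seller pays costs through ocean freight to the destination port, but not insurance.
Already in the invoice (seller's account under CFR): inland to port, export clearance, freight — exclude.
CIF value = CFR price + insurance = 10693.83 + 629.76 = 11323.59
Import duty = 11323.59 × 16% = 1811.77
Buyer bears: insurance 629.76 + destination terminal 410.27 + brokerage 79.60 + delivery 881.25 + duty 1811.77 = 3812.65
Landed cost = invoice 10693.83 + 3812.65 = 14506.48

Total landed cost: CHF 14506.48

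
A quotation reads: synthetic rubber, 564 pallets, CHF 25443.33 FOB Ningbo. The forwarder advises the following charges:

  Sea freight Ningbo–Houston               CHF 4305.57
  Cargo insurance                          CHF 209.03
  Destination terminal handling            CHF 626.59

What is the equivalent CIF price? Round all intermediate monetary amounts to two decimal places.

CIF price: CHF 29957.93

Not relevant to the conversion: destination terminal — on the buyer under both terms; not part of either seller's price.
From FOB to CIF, the seller additionally bears: freight, insurance.
CIF price = 25443.33 + 4305.57 + 209.03 = 29957.93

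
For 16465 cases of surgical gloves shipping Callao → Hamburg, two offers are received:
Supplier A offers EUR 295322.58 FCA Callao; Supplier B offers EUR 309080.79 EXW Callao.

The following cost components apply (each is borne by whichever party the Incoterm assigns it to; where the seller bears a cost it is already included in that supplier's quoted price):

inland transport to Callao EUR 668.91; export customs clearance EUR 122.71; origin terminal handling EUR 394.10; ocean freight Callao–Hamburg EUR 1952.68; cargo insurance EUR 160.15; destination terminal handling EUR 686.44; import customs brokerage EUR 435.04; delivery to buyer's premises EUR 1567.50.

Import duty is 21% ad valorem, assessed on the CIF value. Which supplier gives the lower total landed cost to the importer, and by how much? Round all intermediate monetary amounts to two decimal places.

Supplier A is cheaper by EUR 17605.29

Supplier A (FCA):
CIF value = FCA price + origin terminal + freight + insurance = 295322.58 + 394.10 + 1952.68 + 160.15 = 297829.51
Import duty = 297829.51 × 21% = 62544.20
Buyer bears (A): 394.10 + 1952.68 + 160.15 + 686.44 + 435.04 + 1567.50 = 5195.91
Landed cost (A) = invoice 295322.58 + 5195.91 + duty 62544.20 = 363062.69
Supplier B (EXW):
CIF value = EXW price + inland to port + export clearance + origin terminal + freight + insurance = 309080.79 + 668.91 + 122.71 + 394.10 + 1952.68 + 160.15 = 312379.34
Import duty = 312379.34 × 21% = 65599.66
Buyer bears (B): 668.91 + 122.71 + 394.10 + 1952.68 + 160.15 + 686.44 + 435.04 + 1567.50 = 5987.53
Landed cost (B) = invoice 309080.79 + 5987.53 + duty 65599.66 = 380667.98
Difference = |363062.69 − 380667.98| = 17605.29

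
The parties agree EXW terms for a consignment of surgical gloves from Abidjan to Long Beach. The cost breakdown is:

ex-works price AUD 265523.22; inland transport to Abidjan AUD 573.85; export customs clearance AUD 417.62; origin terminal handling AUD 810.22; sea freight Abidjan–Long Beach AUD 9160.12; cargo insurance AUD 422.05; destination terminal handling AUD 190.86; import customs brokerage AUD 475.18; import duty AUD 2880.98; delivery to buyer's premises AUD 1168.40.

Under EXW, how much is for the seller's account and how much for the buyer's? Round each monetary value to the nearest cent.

Seller: AUD 265523.22; buyer: AUD 16099.28

EXW: the seller makes goods available at their premises; the buyer bears all onward costs.
Seller's account: goods 265523.22 = 265523.22
Buyer's account: inland to port 573.85 + export clearance 417.62 + origin terminal 810.22 + freight 9160.12 + insurance 422.05 + destination terminal 190.86 + brokerage 475.18 + duty 2880.98 + delivery 1168.40 = 16099.28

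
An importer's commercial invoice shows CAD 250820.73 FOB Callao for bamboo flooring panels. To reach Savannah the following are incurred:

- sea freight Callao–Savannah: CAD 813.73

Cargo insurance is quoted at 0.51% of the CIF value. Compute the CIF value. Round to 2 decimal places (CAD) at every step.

CIF value: CAD 252924.37

Let C be the CIF value. C = FOB price + freight + 0.51% × C
C − 0.51% × C = 250820.73 + 813.73
0.9949 × C = 251634.46
C = 251634.46 / 0.9949 = 252924.37
Insurance premium = 0.51% × 252924.37 = 1289.91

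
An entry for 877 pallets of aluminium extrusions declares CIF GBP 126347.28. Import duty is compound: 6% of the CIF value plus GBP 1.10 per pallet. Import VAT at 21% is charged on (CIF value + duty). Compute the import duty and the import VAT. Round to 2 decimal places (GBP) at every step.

Import duty: GBP 8545.54; import VAT: GBP 28327.49

Ad valorem component: 126347.28 × 6% = 7580.84
Specific component: 877 × 1.10 = 964.70
Import duty = 7580.84 + 964.70 = 8545.54
VAT base = CIF + duty = 126347.28 + 8545.54 = 134892.82
Import VAT = 134892.82 × 21% = 28327.49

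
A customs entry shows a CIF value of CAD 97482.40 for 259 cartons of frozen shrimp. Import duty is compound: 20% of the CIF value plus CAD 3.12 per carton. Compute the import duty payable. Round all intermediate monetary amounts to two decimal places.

Import duty: CAD 20304.56

Ad valorem component: 97482.40 × 20% = 19496.48
Specific component: 259 × 3.12 = 808.08
Import duty = 19496.48 + 808.08 = 20304.56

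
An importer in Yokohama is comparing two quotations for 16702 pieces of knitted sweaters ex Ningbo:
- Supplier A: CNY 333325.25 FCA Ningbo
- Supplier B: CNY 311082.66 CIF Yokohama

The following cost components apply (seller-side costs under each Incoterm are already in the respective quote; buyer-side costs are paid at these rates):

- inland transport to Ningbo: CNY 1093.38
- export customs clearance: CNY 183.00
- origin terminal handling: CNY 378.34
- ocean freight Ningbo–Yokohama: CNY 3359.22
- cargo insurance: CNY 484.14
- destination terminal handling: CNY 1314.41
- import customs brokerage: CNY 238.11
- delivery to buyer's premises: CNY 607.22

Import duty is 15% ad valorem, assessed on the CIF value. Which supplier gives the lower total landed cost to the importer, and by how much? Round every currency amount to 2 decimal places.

Supplier B is cheaper by CNY 30433.93

Supplier A (FCA):
CIF value = FCA price + origin terminal + freight + insurance = 333325.25 + 378.34 + 3359.22 + 484.14 = 337546.95
Import duty = 337546.95 × 15% = 50632.04
Buyer bears (A): 378.34 + 3359.22 + 484.14 + 1314.41 + 238.11 + 607.22 = 6381.44
Landed cost (A) = invoice 333325.25 + 6381.44 + duty 50632.04 = 390338.73
Supplier B (CIF):
The CIF price already equals the CIF value: 311082.66
Import duty = 311082.66 × 15% = 46662.40
Buyer bears (B): 1314.41 + 238.11 + 607.22 = 2159.74
Landed cost (B) = invoice 311082.66 + 2159.74 + duty 46662.40 = 359904.80
Difference = |390338.73 − 359904.80| = 30433.93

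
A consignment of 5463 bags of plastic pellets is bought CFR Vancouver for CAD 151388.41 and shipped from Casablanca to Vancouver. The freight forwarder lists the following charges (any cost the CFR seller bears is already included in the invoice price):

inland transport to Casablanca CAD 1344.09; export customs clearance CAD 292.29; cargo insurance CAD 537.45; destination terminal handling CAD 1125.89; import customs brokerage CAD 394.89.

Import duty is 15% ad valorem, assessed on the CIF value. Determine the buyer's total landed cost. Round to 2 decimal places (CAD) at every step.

CFR: the seller pays costs through ocean freight to the destination port, but not insurance.
Already in the invoice (seller's account under CFR): inland to port, export clearance — exclude.
CIF value = CFR price + insurance = 151388.41 + 537.45 = 151925.86
Import duty = 151925.86 × 15% = 22788.88
Buyer bears: insurance 537.45 + destination terminal 1125.89 + brokerage 394.89 + duty 22788.88 = 24847.11
Landed cost = invoice 151388.41 + 24847.11 = 176235.52

Total landed cost: CAD 176235.52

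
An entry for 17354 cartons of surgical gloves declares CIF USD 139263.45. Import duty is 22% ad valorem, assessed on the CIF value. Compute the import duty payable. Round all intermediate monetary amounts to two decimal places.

Import duty: USD 30637.96

Import duty = 139263.45 × 22% = 30637.96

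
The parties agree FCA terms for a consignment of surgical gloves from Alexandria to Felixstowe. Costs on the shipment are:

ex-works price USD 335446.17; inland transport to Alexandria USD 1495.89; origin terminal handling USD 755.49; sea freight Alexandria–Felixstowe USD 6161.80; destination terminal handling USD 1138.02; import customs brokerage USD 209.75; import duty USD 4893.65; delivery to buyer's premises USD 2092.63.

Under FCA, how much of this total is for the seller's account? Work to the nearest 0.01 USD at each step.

FCA: the seller delivers export-cleared goods to the carrier; the buyer bears costs from that point.
Seller's account: goods 335446.17 + inland to port 1495.89 = 336942.06
Buyer's account: origin terminal 755.49 + freight 6161.80 + destination terminal 1138.02 + brokerage 209.75 + duty 4893.65 + delivery 2092.63 = 15251.34

Seller's account: USD 336942.06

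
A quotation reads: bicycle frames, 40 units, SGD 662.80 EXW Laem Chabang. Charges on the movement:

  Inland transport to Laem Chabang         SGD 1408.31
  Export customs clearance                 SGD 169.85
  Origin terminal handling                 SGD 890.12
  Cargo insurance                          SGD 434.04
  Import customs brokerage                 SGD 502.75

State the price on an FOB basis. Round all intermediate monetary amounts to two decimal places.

FOB price: SGD 3131.08

Not relevant to the conversion: insurance, brokerage — on the buyer under both terms; not part of either seller's price.
From EXW to FOB, the seller additionally bears: inland to port, export clearance, origin terminal.
FOB price = 662.80 + 1408.31 + 169.85 + 890.12 = 3131.08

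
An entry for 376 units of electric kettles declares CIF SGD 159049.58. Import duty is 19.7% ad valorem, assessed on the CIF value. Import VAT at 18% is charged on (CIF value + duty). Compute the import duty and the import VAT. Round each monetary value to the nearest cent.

Import duty: SGD 31332.77; import VAT: SGD 34268.82

Import duty = 159049.58 × 19.7% = 31332.77
VAT base = CIF + duty = 159049.58 + 31332.77 = 190382.35
Import VAT = 190382.35 × 18% = 34268.82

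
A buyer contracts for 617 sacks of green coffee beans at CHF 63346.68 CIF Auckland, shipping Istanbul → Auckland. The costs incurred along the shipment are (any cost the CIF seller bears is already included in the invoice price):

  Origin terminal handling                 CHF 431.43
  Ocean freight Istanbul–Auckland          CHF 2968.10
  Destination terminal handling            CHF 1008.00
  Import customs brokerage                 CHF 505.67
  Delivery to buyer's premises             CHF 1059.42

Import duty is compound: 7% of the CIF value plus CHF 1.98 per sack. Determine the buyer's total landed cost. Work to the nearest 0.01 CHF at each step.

Total landed cost: CHF 71575.70

CIF: the seller pays costs through ocean freight and marine insurance to the destination port.
Already in the invoice (seller's account under CIF): origin terminal, freight — exclude.
The CIF price already equals the CIF value: 63346.68
Ad valorem component: 63346.68 × 7% = 4434.27
Specific component: 617 × 1.98 = 1221.66
Import duty = 4434.27 + 1221.66 = 5655.93
Buyer bears: destination terminal 1008.00 + brokerage 505.67 + delivery 1059.42 + duty 5655.93 = 8229.02
Landed cost = invoice 63346.68 + 8229.02 = 71575.70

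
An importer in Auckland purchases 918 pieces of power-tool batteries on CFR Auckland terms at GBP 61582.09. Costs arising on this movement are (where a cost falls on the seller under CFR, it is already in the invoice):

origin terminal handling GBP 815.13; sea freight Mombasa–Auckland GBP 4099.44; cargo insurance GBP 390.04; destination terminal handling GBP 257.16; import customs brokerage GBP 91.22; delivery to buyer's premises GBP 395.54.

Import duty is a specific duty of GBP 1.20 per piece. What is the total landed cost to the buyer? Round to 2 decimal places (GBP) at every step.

Total landed cost: GBP 63817.65

CFR: the seller pays costs through ocean freight to the destination port, but not insurance.
Already in the invoice (seller's account under CFR): origin terminal, freight — exclude.
CIF value = CFR price + insurance = 61582.09 + 390.04 = 61972.13
Import duty = 918 × 1.20 = 1101.60
Buyer bears: insurance 390.04 + destination terminal 257.16 + brokerage 91.22 + delivery 395.54 + duty 1101.60 = 2235.56
Landed cost = invoice 61582.09 + 2235.56 = 63817.65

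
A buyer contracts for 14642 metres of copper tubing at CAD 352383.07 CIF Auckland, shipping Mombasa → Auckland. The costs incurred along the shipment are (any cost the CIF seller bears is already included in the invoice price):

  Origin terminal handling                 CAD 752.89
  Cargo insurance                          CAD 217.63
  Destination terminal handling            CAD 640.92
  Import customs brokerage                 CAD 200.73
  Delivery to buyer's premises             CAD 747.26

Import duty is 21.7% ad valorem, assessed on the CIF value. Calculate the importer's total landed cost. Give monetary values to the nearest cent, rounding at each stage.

CIF: the seller pays costs through ocean freight and marine insurance to the destination port.
Already in the invoice (seller's account under CIF): origin terminal, insurance — exclude.
The CIF price already equals the CIF value: 352383.07
Import duty = 352383.07 × 21.7% = 76467.13
Buyer bears: destination terminal 640.92 + brokerage 200.73 + delivery 747.26 + duty 76467.13 = 78056.04
Landed cost = invoice 352383.07 + 78056.04 = 430439.11

Total landed cost: CAD 430439.11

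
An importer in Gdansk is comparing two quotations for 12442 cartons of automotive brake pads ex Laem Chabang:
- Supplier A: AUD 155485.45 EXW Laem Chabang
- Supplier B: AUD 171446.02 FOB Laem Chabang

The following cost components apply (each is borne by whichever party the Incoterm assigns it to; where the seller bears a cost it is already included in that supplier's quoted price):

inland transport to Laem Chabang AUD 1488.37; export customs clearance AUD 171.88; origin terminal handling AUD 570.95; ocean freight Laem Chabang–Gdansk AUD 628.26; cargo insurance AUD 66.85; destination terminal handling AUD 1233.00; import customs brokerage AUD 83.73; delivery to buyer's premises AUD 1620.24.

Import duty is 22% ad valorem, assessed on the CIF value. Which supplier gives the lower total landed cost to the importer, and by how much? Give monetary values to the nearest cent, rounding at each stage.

Supplier A is cheaper by AUD 16749.83

Supplier A (EXW):
CIF value = EXW price + inland to port + export clearance + origin terminal + freight + insurance = 155485.45 + 1488.37 + 171.88 + 570.95 + 628.26 + 66.85 = 158411.76
Import duty = 158411.76 × 22% = 34850.59
Buyer bears (A): 1488.37 + 171.88 + 570.95 + 628.26 + 66.85 + 1233.00 + 83.73 + 1620.24 = 5863.28
Landed cost (A) = invoice 155485.45 + 5863.28 + duty 34850.59 = 196199.32
Supplier B (FOB):
CIF value = FOB price + freight + insurance = 171446.02 + 628.26 + 66.85 = 172141.13
Import duty = 172141.13 × 22% = 37871.05
Buyer bears (B): 628.26 + 66.85 + 1233.00 + 83.73 + 1620.24 = 3632.08
Landed cost (B) = invoice 171446.02 + 3632.08 + duty 37871.05 = 212949.15
Difference = |196199.32 − 212949.15| = 16749.83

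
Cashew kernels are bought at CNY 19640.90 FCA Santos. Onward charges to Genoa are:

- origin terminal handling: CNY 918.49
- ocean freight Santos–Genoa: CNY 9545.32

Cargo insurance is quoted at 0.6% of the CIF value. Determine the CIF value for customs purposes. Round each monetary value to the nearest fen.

Let C be the CIF value. C = FCA price + pre-shipment costs + freight + 0.6% × C
C − 0.6% × C = 19640.90 + 918.49 + 9545.32
0.994 × C = 30104.71
C = 30104.71 / 0.994 = 30286.43
Insurance premium = 0.6% × 30286.43 = 181.72

CIF value: CNY 30286.43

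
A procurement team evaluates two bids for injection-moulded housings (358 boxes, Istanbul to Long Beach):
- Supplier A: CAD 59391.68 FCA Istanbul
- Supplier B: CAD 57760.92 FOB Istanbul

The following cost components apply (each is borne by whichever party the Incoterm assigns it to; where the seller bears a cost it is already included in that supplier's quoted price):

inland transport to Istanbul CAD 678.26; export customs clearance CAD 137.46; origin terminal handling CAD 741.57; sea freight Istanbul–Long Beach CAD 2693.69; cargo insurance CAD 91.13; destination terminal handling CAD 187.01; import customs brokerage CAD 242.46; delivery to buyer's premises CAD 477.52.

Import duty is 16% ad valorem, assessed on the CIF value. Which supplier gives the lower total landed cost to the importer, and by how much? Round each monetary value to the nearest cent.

Supplier B is cheaper by CAD 2751.90

Supplier A (FCA):
CIF value = FCA price + origin terminal + freight + insurance = 59391.68 + 741.57 + 2693.69 + 91.13 = 62918.07
Import duty = 62918.07 × 16% = 10066.89
Buyer bears (A): 741.57 + 2693.69 + 91.13 + 187.01 + 242.46 + 477.52 = 4433.38
Landed cost (A) = invoice 59391.68 + 4433.38 + duty 10066.89 = 73891.95
Supplier B (FOB):
CIF value = FOB price + freight + insurance = 57760.92 + 2693.69 + 91.13 = 60545.74
Import duty = 60545.74 × 16% = 9687.32
Buyer bears (B): 2693.69 + 91.13 + 187.01 + 242.46 + 477.52 = 3691.81
Landed cost (B) = invoice 57760.92 + 3691.81 + duty 9687.32 = 71140.05
Difference = |73891.95 − 71140.05| = 2751.90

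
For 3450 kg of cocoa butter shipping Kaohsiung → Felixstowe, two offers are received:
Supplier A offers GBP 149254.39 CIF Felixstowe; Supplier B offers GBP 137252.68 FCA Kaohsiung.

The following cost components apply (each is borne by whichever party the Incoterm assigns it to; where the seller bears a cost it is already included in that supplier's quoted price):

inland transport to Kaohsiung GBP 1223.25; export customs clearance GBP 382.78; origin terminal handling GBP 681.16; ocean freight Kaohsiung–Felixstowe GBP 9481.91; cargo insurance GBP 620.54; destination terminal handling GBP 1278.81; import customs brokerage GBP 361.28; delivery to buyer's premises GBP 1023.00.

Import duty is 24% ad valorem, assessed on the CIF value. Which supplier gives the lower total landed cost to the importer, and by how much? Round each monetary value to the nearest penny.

Supplier B is cheaper by GBP 1510.44

Supplier A (CIF):
The CIF price already equals the CIF value: 149254.39
Import duty = 149254.39 × 24% = 35821.05
Buyer bears (A): 1278.81 + 361.28 + 1023.00 = 2663.09
Landed cost (A) = invoice 149254.39 + 2663.09 + duty 35821.05 = 187738.53
Supplier B (FCA):
CIF value = FCA price + origin terminal + freight + insurance = 137252.68 + 681.16 + 9481.91 + 620.54 = 148036.29
Import duty = 148036.29 × 24% = 35528.71
Buyer bears (B): 681.16 + 9481.91 + 620.54 + 1278.81 + 361.28 + 1023.00 = 13446.70
Landed cost (B) = invoice 137252.68 + 13446.70 + duty 35528.71 = 186228.09
Difference = |187738.53 − 186228.09| = 1510.44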